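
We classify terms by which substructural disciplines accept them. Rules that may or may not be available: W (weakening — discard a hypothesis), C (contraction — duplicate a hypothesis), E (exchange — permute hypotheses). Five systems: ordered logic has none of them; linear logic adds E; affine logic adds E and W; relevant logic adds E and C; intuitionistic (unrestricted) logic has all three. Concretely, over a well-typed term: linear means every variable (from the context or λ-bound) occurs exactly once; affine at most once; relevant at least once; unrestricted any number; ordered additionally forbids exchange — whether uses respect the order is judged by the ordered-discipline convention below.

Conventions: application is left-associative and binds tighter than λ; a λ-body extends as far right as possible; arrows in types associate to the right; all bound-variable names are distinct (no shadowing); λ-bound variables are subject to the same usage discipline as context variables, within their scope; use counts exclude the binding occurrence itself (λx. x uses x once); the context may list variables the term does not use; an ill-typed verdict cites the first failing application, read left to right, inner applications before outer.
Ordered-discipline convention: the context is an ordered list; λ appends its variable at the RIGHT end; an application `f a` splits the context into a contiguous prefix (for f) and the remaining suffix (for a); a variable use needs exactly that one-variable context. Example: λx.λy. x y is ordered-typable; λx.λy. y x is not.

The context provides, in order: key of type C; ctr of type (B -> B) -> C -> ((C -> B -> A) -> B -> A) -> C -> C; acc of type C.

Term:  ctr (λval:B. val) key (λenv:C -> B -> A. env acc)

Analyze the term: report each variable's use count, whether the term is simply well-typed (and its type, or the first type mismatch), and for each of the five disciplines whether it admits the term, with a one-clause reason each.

counts: key: 1×, ctr: 1×, acc: 1×, val (bound): 1×, env (bound): 1×
use order (left to right): ctr, val, key, env, acc
typing: well-typed — term : C -> C
ordered ✗ (needs exchange: uses follow ctr, val, key, env, acc)
linear ✓ (key, ctr, acc, val, env: one use apiece)
affine ✓ (key, ctr, acc, val, env: no repeats, contraction unneeded)
relevant ✓ (at least one use each (key, ctr, acc, val, env))
unrestricted ✓ (well-typed at C -> C; no restrictions here)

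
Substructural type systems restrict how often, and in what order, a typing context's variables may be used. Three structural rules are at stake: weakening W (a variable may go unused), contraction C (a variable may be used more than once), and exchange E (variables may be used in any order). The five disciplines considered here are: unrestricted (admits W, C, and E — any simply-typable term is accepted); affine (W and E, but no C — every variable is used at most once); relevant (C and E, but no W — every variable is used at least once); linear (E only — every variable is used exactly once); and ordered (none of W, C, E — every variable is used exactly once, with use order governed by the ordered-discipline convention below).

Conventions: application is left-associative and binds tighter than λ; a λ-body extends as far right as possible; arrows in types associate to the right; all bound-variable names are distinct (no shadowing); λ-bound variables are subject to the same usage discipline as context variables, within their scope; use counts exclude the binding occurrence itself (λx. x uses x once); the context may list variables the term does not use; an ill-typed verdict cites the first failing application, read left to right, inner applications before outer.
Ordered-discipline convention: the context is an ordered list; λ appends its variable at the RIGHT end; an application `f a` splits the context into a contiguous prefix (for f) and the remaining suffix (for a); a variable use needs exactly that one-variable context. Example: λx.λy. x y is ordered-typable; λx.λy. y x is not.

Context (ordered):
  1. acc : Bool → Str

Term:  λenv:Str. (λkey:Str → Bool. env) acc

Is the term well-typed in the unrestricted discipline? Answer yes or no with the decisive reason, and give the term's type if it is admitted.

no — a type mismatch blocks all five
variable uses: acc: 1×; env (bound): 1×; key (bound): 0×
use order (left to right): env, acc
typing: ill-typed: a function awaiting Str → Bool gets Bool → Str
across the five disciplines: ordered ✗ · linear ✗ · affine ✗ · relevant ✗ · unrestricted ✗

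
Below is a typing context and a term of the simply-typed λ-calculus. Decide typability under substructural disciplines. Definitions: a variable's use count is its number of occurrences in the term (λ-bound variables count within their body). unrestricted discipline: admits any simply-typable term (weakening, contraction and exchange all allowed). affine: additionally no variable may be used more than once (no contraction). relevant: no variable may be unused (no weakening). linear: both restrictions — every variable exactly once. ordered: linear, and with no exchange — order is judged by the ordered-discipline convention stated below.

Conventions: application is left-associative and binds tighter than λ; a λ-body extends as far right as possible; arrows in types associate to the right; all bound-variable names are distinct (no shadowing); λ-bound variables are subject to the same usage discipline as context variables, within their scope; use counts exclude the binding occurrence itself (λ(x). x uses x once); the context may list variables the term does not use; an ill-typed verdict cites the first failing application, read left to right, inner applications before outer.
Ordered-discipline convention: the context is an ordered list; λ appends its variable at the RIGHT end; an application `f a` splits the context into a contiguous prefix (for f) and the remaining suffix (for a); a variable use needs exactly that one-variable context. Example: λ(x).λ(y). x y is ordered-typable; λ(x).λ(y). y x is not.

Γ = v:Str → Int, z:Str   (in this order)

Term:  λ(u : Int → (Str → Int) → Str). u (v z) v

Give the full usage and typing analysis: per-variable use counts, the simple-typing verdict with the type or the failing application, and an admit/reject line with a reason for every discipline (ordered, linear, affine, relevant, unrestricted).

counts: v: 2, z: 1, u (λ-bound): 1
uses in reading order: u, v, z, v
typing: well-typed — term : (Int → (Str → Int) → Str) → Str
ordered: ✗ — needs contraction — v ×2
linear: ✗ — needs contraction — v ×2
affine: ✗ — needs contraction — v ×2
relevant: ✓ — every one of v, z, u appears
unrestricted: ✓ — typability at (Int → (Str → Int) → Str) → Str is all that's needed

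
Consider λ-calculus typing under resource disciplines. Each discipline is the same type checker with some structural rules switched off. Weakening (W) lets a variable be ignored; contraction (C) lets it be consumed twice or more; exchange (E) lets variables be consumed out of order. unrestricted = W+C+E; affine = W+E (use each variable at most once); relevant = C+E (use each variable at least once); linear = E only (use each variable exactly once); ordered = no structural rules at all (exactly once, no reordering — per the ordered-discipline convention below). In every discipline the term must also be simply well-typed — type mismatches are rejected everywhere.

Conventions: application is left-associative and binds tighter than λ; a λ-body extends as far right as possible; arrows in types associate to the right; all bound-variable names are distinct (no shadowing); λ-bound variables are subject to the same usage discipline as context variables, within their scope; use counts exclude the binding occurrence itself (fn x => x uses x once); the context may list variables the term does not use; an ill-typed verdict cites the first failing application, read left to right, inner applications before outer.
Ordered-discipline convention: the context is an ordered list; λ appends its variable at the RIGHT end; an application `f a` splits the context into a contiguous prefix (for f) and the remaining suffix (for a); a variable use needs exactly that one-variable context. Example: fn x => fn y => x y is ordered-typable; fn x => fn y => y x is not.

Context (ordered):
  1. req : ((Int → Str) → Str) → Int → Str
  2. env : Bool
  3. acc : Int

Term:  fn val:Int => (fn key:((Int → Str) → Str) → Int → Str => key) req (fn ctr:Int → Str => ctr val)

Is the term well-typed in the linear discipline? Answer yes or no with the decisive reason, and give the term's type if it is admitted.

no — needs weakening: env, acc unused
use counts: req ×1; env ×0; acc ×0; val (λ-bound) ×1; key (λ-bound) ×1; ctr (λ-bound) ×1
use order (left to right): key, req, ctr, val
typing: ✓ — Int → Int → Str
per-discipline verdicts: ordered ✗; linear ✗; affine ✓; relevant ✗; unrestricted ✓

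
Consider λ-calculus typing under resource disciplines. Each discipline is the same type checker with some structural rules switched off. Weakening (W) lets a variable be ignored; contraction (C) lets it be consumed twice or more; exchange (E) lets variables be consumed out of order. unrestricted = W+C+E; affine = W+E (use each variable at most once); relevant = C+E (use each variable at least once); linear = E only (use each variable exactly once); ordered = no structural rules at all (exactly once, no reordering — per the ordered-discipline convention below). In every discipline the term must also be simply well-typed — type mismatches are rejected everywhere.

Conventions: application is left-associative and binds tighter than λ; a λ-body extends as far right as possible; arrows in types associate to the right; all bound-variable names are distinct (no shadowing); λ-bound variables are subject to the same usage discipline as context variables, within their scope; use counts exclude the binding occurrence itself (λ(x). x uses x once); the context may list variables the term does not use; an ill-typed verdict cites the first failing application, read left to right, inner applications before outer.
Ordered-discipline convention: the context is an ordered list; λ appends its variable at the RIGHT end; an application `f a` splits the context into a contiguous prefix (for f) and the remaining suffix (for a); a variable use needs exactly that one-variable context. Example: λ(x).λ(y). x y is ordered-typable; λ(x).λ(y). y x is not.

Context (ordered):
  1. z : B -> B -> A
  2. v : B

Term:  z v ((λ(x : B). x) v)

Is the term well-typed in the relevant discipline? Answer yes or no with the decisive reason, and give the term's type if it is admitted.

yes — at least one use each (z, v, x); term : A
usage: z: 1×, v: 2×, x [bound]: 1×
order of uses: z, v, x, v
typing: well-typed at A
per-discipline verdicts: ordered ✗, linear ✗, affine ✗, relevant ✓, unrestricted ✓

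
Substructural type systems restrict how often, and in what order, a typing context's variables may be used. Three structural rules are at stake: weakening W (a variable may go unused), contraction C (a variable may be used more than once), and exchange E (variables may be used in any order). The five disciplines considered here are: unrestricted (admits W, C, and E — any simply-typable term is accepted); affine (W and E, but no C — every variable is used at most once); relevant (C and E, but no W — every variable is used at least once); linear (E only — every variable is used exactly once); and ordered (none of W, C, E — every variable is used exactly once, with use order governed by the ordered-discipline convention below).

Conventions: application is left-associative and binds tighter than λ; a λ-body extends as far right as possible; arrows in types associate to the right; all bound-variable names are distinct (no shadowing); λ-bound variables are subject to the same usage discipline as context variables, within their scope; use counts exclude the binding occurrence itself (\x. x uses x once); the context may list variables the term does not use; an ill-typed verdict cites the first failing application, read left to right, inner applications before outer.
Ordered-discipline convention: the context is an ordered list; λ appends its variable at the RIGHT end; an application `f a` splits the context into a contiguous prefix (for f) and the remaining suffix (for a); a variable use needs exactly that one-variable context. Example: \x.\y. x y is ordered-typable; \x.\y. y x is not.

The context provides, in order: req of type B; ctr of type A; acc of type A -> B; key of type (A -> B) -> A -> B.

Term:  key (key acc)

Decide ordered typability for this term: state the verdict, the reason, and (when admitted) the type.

no — key ×2 used more than once (contraction); needs weakening: req, ctr unused
variable uses: req: 0×; ctr: 0×; acc: 1×; key: 2×
uses in reading order: key, key, acc
typing: well-typed at A -> B
across the five disciplines: ordered ✗, linear ✗, affine ✗, relevant ✗, unrestricted ✓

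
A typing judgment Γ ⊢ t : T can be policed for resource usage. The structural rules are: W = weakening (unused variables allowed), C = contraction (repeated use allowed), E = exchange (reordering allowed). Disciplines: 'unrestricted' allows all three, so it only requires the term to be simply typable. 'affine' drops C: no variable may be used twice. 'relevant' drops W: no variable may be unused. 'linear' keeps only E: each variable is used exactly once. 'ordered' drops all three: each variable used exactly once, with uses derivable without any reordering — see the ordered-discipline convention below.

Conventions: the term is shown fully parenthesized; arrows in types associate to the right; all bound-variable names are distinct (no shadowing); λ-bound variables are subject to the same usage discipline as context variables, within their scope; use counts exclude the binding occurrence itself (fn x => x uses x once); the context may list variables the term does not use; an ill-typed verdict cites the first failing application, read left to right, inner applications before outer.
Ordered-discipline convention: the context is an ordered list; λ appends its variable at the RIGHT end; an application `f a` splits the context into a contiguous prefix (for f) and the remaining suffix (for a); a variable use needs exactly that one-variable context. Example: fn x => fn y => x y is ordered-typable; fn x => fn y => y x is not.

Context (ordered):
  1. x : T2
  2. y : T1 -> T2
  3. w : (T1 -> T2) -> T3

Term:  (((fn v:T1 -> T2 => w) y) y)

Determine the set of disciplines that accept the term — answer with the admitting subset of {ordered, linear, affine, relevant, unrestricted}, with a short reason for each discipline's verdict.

admitted by: unrestricted
variable uses: x: 0×; y: 2×; w: 1×; v (bound): 0×
uses in reading order: w, y, y
typing: ✓ — T3
ordered: ✗, y ×2 used more than once (contraction); unused: x, v — weakening required
linear: ✗, y ×2 used more than once (contraction); unused: x, v — weakening required
affine: ✗, y ×2 used more than once (contraction)
relevant: ✗, unused: x, v — weakening required
unrestricted: ✓, type-checks (T3) and nothing is barred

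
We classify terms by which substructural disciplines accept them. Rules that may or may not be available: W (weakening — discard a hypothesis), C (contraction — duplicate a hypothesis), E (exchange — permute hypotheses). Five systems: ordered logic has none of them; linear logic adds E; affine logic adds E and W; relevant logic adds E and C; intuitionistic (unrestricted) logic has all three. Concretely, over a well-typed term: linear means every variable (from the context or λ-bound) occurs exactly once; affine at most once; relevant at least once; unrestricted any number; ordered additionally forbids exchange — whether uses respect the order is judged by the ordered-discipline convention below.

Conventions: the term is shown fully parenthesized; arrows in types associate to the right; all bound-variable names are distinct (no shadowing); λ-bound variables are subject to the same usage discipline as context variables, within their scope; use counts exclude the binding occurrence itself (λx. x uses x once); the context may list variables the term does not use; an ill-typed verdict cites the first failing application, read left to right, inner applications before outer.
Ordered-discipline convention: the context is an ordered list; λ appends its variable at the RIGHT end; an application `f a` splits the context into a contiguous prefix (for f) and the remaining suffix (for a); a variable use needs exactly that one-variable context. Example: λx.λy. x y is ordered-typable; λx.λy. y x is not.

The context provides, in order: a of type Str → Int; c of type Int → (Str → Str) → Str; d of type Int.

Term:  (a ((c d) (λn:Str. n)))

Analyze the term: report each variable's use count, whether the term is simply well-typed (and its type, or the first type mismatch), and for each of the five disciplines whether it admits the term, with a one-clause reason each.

use counts: a=1, c=1, d=1, n (bound)=1
order of uses: a, c, d, n
typing: well-typed — term : Int
ordered: ✓, one use each (a, c, d, n); ordered split holds
linear: ✓, each of a, c, d, n used exactly once
affine: ✓, at most one use each (a, c, d, n)
relevant: ✓, none of a, c, d, n goes unused
unrestricted: ✓, well-typed at Int; no restrictions here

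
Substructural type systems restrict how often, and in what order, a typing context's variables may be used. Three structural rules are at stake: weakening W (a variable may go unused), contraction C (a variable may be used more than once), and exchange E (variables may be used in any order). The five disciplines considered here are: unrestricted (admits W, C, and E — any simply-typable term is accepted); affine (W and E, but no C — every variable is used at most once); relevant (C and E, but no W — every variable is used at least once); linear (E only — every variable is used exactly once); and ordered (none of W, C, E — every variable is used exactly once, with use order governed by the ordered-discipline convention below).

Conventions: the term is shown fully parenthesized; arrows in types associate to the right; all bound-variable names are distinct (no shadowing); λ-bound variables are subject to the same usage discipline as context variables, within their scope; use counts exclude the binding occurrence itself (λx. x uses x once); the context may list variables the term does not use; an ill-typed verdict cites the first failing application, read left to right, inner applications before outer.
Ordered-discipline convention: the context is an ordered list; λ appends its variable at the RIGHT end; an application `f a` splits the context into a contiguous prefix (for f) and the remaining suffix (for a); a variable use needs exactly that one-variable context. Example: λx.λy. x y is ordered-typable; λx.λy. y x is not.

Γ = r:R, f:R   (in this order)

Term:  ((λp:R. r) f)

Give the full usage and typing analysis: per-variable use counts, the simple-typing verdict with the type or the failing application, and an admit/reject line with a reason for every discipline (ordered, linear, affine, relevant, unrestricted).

use counts: r=1; f=1; p (λ-bound)=0
uses in reading order: r, f
typing: the term checks, with type R
ordered ✗ (unused: p — weakening required)
linear ✗ (unused: p — weakening required)
affine ✓ (at most one use each (r, f, p))
relevant ✗ (unused: p — weakening required)
unrestricted ✓ (typability at R is all that's needed)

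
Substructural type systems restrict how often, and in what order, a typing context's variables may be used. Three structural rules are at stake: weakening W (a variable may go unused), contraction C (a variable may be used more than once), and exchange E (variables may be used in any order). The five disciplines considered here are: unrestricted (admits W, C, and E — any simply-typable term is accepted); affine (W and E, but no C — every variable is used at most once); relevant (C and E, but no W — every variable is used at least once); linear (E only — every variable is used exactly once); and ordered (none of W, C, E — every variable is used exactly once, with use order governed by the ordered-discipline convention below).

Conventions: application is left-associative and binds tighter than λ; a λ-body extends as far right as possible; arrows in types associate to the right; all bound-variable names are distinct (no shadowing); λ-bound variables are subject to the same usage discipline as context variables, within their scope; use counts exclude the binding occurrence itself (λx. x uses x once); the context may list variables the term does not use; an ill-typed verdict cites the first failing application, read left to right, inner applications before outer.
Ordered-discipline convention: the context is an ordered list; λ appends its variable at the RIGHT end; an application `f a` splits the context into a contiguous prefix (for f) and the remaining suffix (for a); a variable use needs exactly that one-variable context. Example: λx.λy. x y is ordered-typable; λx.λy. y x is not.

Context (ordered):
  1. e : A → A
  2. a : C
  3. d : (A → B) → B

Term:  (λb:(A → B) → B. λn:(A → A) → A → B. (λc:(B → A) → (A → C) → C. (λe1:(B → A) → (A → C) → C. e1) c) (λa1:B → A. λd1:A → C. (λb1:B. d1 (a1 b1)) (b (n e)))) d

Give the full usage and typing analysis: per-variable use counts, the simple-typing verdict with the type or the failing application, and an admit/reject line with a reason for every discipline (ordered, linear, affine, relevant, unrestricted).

use counts: e: 1, a: 0, d: 1, b [bound]: 1, n [bound]: 1, c [bound]: 1, e1 [bound]: 1, a1 [bound]: 1, d1 [bound]: 1, b1 [bound]: 1
order of uses: e1, c, d1, a1, b1, b, n, e, d
typing: well-typed at ((A → A) → A → B) → (B → A) → (A → C) → C
ordered: ✗, needs weakening: a unused
linear: ✗, needs weakening: a unused
affine: ✓, at most one use each (e, a, d, b, n, c, e1, a1, d1, b1)
relevant: ✗, needs weakening: a unused
unrestricted: ✓, typability at ((A → A) → A → B) → (B → A) → (A → C) → C is all that's needed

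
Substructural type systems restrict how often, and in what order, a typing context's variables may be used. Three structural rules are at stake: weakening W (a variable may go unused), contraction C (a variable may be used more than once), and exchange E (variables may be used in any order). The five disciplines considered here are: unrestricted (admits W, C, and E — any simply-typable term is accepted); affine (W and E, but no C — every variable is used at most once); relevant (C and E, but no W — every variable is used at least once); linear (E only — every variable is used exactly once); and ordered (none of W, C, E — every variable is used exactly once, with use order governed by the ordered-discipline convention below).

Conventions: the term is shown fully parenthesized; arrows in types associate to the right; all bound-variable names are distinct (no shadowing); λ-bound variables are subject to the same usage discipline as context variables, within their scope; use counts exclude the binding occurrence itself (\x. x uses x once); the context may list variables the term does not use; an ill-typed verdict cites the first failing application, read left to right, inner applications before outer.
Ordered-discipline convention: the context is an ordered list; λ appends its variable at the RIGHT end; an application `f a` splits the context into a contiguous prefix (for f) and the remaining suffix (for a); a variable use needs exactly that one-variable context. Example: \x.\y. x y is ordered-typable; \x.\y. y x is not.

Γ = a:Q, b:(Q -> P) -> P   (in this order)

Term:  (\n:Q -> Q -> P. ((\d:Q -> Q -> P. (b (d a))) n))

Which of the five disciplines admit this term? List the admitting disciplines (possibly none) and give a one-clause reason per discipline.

accepted by: linear, affine, relevant, unrestricted
variable uses: a: 1×; b: 1×; n (λ-bound): 1×; d (λ-bound): 1×
use order (left to right): b, d, a, n
typing: well-typed — term : (Q -> Q -> P) -> P
ordered: ✗, use order b, d, a, n needs exchange
linear: ✓, exactly-once usage across a, b, n, d
affine: ✓, at most one use each (a, b, n, d)
relevant: ✓, a, b, n, d: all used, weakening unneeded
unrestricted: ✓, well-typed at (Q -> Q -> P) -> P; no restrictions here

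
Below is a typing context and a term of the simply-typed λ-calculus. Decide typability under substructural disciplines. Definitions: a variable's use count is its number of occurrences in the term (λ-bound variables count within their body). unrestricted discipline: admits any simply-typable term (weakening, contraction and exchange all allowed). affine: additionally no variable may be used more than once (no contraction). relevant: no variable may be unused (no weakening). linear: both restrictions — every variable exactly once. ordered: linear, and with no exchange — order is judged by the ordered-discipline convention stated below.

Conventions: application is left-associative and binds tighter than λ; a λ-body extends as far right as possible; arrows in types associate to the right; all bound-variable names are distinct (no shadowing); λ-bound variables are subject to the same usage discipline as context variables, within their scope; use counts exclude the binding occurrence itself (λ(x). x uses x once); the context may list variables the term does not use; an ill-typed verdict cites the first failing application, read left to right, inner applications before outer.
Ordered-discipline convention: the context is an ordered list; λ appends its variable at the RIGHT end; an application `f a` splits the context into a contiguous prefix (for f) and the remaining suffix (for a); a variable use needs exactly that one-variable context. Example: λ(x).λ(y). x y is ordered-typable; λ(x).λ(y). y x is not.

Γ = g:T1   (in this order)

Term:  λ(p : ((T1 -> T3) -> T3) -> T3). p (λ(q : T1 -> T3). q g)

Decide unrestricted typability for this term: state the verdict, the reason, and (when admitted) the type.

yes — simply typable at (((T1 -> T3) -> T3) -> T3) -> T3; W, C, E all held; term : (((T1 -> T3) -> T3) -> T3) -> T3
variable uses: g: 1, p [bound]: 1, q [bound]: 1
use order (left to right): p, q, g
typing: well-typed at (((T1 -> T3) -> T3) -> T3) -> T3
all disciplines: ordered ✗ | linear ✓ | affine ✓ | relevant ✓ | unrestricted ✓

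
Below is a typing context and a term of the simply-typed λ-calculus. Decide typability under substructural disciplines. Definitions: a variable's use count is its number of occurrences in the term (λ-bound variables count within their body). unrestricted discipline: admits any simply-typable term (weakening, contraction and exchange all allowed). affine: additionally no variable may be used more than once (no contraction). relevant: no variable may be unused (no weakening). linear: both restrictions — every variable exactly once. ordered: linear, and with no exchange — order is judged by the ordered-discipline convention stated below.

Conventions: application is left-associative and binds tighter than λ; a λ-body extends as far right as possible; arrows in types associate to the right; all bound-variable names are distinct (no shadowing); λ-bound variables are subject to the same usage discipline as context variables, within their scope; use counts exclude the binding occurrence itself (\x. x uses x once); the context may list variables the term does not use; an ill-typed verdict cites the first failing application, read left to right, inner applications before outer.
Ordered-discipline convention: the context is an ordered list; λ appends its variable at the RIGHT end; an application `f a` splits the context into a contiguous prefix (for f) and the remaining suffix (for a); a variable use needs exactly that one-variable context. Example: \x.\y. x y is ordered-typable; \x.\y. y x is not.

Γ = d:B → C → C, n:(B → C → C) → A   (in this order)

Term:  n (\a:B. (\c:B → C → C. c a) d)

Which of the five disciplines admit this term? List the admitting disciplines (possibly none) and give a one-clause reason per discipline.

admitting disciplines: linear, affine, relevant, unrestricted
use counts: d: 1; n: 1; a (bound): 1; c (bound): 1
left-to-right use order: n, c, a, d
typing: well-typed — term : A
ordered: ✗ — use order n, c, a, d needs exchange
linear: ✓ — d, n, a, c: one use apiece
affine: ✓ — at most one use each (d, n, a, c)
relevant: ✓ — none of d, n, a, c goes unused
unrestricted: ✓ — simply typable at A; W, C, E all held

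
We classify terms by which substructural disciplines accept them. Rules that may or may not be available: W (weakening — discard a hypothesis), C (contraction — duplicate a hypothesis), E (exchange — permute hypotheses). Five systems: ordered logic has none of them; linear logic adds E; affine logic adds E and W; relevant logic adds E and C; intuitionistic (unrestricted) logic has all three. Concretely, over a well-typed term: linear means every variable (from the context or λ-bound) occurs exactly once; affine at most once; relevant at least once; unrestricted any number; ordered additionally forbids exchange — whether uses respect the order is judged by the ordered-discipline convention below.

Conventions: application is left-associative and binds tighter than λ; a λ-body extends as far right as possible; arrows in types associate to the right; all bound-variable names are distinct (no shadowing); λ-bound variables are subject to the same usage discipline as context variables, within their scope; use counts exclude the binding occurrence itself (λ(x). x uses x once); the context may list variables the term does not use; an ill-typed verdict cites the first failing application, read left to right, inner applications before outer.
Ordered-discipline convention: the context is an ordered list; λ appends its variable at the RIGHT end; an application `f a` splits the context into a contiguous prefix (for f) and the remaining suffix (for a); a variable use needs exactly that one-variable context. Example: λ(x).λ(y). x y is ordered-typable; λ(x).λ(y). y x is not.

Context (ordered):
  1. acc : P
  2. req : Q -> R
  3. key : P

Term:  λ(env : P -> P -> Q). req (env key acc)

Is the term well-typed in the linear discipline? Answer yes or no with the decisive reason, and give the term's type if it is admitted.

yes — single use per variable (acc, req, key, env); term : (P -> P -> Q) -> R
counts: acc: 1, req: 1, key: 1, env (λ-bound): 1
left-to-right use order: req, env, key, acc
typing: ✓ — (P -> P -> Q) -> R
per-discipline verdicts: ordered ✗, linear ✓, affine ✓, relevant ✓, unrestricted ✓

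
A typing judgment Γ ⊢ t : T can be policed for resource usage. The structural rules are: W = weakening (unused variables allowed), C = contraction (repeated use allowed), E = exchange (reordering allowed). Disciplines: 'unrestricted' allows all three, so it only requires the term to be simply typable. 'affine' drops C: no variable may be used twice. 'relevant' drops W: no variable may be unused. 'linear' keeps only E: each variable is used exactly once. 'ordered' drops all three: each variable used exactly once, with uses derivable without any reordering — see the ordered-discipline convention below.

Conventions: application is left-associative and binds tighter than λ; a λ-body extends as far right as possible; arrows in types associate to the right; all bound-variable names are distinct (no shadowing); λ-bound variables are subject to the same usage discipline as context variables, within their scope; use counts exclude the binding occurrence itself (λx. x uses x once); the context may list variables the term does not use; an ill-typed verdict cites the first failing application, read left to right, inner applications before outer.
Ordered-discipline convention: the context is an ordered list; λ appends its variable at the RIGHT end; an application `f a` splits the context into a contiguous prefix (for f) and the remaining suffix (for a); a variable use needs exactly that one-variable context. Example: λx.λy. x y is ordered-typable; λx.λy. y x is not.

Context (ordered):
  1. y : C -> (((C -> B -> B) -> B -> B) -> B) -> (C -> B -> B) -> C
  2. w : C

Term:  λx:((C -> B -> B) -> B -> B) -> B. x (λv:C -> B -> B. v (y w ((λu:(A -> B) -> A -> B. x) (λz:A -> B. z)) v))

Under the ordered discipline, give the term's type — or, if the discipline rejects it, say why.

not well-typed under ordered — x ×2, v ×2 used more than once (contraction); u never used (weakening)
usage: y: 1, w: 1, x [bound]: 2, v [bound]: 2, u [bound]: 0, z [bound]: 1
use order (left to right): x, v, y, w, x, z, v
typing: the term checks, with type (((C -> B -> B) -> B -> B) -> B) -> B
across the five disciplines: ordered ✗, linear ✗, affine ✗, relevant ✗, unrestricted ✓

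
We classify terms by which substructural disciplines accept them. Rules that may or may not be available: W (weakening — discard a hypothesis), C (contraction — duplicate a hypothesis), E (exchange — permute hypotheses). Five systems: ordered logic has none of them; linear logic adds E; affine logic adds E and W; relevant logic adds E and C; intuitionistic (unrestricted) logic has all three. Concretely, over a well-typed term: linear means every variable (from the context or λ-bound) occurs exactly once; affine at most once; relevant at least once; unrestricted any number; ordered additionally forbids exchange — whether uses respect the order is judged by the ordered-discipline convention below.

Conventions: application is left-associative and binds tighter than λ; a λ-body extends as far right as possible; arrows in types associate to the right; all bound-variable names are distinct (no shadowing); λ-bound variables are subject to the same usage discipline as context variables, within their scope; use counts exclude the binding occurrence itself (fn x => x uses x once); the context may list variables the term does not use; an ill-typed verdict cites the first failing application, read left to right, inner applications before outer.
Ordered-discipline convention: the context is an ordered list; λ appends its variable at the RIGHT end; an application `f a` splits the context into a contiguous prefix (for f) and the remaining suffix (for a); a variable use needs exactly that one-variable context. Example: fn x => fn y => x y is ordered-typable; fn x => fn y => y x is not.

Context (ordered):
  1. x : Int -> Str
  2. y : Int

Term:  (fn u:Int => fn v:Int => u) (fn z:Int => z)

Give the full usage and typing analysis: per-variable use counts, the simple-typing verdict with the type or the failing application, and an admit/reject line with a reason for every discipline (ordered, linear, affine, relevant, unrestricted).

usage: x: 0×; y: 0×; u [bound]: 1×; v [bound]: 0×; z [bound]: 1×
order of uses: u, z
typing: ill-typed: an argument Int -> Int mismatches the expected Int
ordered: ✗, a type mismatch blocks all five
linear: ✗, the type mismatch rejects it
affine: ✗, not simply typable
relevant: ✗, fails simple typing
unrestricted: ✗, a type mismatch blocks all five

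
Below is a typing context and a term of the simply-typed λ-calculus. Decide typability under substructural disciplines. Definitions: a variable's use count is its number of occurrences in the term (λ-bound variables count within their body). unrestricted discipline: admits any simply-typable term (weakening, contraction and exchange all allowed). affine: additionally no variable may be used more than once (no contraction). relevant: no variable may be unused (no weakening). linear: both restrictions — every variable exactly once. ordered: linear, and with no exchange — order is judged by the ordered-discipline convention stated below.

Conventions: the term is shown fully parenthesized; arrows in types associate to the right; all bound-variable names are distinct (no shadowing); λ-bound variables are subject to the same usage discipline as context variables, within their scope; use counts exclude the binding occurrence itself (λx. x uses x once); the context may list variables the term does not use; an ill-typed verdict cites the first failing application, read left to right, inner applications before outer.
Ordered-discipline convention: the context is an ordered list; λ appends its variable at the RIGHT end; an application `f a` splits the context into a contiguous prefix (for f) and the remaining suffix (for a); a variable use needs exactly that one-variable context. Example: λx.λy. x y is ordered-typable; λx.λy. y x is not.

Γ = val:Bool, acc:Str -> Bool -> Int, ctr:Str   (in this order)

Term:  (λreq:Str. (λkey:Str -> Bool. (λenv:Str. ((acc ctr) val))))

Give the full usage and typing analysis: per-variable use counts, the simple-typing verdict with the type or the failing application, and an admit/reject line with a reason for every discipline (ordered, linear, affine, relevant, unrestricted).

use counts: val=1, acc=1, ctr=1, req (λ-bound)=0, key (λ-bound)=0, env (λ-bound)=0
left-to-right use order: acc, ctr, val
typing: the term checks, with type Str -> (Str -> Bool) -> Str -> Int
ordered: ✗ — needs weakening: req, key, env unused
linear: ✗ — needs weakening: req, key, env unused
affine: ✓ — val, acc, ctr, req, key, env: no repeats, contraction unneeded
relevant: ✗ — needs weakening: req, key, env unused
unrestricted: ✓ — well-typed at Str -> (Str -> Bool) -> Str -> Int; no restrictions here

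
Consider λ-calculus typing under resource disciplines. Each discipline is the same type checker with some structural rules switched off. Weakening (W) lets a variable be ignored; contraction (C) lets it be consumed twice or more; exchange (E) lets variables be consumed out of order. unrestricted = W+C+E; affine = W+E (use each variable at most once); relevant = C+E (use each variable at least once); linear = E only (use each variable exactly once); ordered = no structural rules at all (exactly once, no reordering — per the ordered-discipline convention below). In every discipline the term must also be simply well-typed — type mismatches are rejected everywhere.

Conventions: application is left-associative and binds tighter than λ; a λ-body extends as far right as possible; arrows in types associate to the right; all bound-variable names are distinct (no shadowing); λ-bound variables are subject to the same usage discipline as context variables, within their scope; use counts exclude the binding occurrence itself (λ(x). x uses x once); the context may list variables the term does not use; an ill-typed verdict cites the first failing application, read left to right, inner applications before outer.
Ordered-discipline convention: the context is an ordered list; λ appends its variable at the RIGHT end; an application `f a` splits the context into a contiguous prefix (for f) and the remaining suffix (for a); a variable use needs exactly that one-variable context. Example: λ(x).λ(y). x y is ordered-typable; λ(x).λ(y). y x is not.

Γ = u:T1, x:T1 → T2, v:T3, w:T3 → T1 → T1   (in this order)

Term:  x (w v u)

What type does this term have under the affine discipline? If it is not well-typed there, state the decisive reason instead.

term : T2
variable uses: u ×1, x ×1, v ×1, w ×1
left-to-right use order: x, w, v, u
typing: well-typed at T2
all disciplines: ordered ✗ | linear ✓ | affine ✓ | relevant ✓ | unrestricted ✓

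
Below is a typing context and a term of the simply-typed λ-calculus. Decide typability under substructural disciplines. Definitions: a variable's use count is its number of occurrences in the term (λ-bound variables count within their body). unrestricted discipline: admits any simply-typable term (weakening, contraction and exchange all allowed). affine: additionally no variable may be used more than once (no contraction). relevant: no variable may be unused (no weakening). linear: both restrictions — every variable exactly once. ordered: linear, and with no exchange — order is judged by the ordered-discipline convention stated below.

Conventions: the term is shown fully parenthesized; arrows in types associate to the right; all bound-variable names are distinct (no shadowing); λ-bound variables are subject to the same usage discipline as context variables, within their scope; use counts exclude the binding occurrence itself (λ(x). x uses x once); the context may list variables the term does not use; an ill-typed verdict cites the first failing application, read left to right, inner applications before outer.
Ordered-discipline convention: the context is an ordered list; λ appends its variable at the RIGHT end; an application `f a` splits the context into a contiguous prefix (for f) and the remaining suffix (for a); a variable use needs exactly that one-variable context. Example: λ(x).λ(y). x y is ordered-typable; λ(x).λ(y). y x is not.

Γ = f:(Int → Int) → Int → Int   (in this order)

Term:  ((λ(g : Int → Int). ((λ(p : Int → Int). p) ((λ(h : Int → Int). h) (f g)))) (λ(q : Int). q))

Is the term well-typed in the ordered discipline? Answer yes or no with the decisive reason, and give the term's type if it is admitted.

yes — f, g, p, h, q once each; derivable with no W/C/E; term : Int → Int
counts: f=1, g (bound)=1, p (bound)=1, h (bound)=1, q (bound)=1
left-to-right use order: p, h, f, g, q
typing: the term checks, with type Int → Int
across the five disciplines: ordered ✓ | linear ✓ | affine ✓ | relevant ✓ | unrestricted ✓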